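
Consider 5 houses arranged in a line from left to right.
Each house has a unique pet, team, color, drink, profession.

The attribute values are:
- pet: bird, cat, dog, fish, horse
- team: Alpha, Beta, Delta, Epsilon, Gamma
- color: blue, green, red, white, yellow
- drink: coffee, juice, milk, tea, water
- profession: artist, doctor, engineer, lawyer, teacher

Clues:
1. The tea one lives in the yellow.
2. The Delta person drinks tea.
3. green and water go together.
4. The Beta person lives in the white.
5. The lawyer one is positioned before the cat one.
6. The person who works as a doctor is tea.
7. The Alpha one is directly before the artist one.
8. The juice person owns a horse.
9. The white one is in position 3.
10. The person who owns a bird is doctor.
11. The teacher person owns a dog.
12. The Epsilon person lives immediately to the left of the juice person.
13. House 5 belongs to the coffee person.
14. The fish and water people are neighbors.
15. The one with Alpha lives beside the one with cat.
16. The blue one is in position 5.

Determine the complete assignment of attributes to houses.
Solution:

House | Pet | Team | Color | Drink | Profession
-----------------------------------------------
  1   | fish | Alpha | red | milk | lawyer
  2   | cat | Epsilon | green | water | artist
  3   | horse | Beta | white | juice | engineer
  4   | bird | Delta | yellow | tea | doctor
  5   | dog | Gamma | blue | coffee | teacher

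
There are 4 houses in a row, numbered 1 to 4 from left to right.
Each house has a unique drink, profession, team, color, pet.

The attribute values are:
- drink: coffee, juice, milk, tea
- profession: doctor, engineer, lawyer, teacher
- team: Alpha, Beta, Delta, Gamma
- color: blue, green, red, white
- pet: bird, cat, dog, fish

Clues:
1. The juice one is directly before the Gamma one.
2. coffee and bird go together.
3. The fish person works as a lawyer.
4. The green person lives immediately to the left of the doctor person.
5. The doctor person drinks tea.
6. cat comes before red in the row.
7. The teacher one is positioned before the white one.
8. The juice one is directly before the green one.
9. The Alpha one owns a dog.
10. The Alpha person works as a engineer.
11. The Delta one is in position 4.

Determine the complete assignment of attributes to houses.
Solution:

House | Drink | Profession | Team | Color | Pet
-----------------------------------------------
  1   | juice | engineer | Alpha | blue | dog
  2   | coffee | teacher | Gamma | green | bird
  3   | tea | doctor | Beta | white | cat
  4   | milk | lawyer | Delta | red | fish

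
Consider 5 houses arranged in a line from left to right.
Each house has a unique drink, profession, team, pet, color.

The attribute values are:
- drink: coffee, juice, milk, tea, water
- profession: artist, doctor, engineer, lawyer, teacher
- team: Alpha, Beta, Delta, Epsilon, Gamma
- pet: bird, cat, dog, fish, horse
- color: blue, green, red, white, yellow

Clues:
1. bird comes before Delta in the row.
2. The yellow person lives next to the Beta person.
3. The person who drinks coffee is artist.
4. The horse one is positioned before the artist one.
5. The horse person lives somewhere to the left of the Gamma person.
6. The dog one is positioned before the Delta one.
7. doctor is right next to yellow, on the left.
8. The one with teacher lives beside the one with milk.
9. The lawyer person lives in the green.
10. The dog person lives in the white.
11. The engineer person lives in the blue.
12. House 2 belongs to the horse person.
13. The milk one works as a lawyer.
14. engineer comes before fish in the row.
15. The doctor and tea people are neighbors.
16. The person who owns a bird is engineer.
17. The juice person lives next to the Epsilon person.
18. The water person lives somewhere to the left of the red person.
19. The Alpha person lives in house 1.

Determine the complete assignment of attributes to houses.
Solution:

House | Drink | Profession | Team | Pet | Color
-----------------------------------------------
  1   | juice | doctor | Alpha | dog | white
  2   | tea | teacher | Epsilon | horse | yellow
  3   | milk | lawyer | Beta | cat | green
  4   | water | engineer | Gamma | bird | blue
  5   | coffee | artist | Delta | fish | red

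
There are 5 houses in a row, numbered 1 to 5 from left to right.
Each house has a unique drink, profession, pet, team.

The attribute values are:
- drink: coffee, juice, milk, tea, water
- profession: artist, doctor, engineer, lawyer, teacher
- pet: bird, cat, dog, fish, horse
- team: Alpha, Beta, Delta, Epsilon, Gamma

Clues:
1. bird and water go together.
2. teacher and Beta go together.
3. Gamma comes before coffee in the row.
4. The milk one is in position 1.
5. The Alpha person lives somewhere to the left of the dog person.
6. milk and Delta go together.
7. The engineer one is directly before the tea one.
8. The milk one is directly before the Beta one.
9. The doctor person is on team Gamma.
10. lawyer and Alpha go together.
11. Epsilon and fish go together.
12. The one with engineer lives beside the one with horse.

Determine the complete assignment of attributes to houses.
Solution:

House | Drink | Profession | Pet | Team
---------------------------------------
  1   | milk | engineer | cat | Delta
  2   | tea | teacher | horse | Beta
  3   | water | lawyer | bird | Alpha
  4   | juice | doctor | dog | Gamma
  5   | coffee | artist | fish | Epsilon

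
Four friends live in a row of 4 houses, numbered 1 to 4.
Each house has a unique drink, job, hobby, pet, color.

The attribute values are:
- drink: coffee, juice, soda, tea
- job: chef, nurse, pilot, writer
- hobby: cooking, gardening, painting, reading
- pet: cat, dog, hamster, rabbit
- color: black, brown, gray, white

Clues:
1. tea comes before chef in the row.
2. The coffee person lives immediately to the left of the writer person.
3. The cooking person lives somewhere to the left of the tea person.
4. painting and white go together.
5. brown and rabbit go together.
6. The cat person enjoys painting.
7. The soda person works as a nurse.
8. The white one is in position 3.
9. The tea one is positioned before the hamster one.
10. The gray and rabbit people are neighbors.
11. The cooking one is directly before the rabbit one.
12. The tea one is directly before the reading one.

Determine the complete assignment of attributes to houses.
Solution:

House | Drink | Job | Hobby | Pet | Color
-----------------------------------------
  1   | soda | nurse | cooking | dog | gray
  2   | coffee | pilot | gardening | rabbit | brown
  3   | tea | writer | painting | cat | white
  4   | juice | chef | reading | hamster | black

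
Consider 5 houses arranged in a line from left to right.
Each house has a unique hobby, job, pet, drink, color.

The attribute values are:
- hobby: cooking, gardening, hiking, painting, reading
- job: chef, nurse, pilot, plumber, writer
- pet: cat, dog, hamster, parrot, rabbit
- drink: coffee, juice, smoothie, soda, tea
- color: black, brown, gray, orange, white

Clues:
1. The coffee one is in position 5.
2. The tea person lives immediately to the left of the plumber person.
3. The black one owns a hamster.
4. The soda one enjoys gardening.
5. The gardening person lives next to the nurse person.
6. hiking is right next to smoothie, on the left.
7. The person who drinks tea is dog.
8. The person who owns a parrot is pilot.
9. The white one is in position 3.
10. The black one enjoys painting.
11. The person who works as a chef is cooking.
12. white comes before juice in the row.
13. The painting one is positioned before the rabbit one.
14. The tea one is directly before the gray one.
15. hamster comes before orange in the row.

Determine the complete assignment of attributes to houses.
Solution:

House | Hobby | Job | Pet | Drink | Color
-----------------------------------------
  1   | hiking | writer | dog | tea | brown
  2   | reading | plumber | cat | smoothie | gray
  3   | gardening | pilot | parrot | soda | white
  4   | painting | nurse | hamster | juice | black
  5   | cooking | chef | rabbit | coffee | orange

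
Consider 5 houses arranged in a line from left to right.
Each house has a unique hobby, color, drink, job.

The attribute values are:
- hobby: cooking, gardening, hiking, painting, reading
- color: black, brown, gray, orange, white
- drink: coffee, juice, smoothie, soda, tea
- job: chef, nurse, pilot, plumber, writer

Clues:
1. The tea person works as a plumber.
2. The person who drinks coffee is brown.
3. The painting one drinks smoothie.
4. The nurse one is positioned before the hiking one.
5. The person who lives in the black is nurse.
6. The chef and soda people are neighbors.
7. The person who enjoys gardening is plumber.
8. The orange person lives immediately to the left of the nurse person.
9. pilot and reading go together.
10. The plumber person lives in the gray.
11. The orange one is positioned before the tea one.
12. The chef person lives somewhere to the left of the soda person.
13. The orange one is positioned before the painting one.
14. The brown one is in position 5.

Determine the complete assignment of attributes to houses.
Solution:

House | Hobby | Color | Drink | Job
-----------------------------------
  1   | cooking | white | juice | chef
  2   | reading | orange | soda | pilot
  3   | painting | black | smoothie | nurse
  4   | gardening | gray | tea | plumber
  5   | hiking | brown | coffee | writer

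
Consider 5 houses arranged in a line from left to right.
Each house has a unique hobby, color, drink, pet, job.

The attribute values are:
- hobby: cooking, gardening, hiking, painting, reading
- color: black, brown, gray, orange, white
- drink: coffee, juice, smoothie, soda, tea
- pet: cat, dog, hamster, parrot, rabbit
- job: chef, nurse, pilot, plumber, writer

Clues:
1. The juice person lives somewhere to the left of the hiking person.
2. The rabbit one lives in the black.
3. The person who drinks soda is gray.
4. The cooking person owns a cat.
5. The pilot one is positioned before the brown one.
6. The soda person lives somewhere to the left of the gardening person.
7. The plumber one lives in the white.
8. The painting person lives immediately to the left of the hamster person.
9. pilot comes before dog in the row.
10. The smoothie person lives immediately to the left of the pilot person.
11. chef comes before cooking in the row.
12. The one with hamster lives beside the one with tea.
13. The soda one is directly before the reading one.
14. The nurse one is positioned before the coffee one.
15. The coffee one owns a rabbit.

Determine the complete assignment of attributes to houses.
Solution:

House | Hobby | Color | Drink | Pet | Job
-----------------------------------------
  1   | painting | gray | soda | parrot | chef
  2   | reading | white | smoothie | hamster | plumber
  3   | cooking | orange | tea | cat | pilot
  4   | gardening | brown | juice | dog | nurse
  5   | hiking | black | coffee | rabbit | writer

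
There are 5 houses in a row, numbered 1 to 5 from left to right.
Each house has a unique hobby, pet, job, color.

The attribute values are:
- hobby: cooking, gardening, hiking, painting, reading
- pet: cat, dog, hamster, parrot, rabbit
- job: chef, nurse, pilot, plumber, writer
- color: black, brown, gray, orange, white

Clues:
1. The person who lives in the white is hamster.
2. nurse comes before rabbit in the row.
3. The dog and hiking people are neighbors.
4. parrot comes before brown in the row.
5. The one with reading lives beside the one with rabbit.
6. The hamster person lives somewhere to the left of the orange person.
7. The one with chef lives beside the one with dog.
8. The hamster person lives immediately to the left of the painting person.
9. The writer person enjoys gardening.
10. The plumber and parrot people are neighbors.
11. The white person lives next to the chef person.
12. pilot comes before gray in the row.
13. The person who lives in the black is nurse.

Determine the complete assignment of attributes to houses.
Solution:

House | Hobby | Pet | Job | Color
---------------------------------
  1   | cooking | hamster | plumber | white
  2   | painting | parrot | chef | orange
  3   | reading | dog | nurse | black
  4   | hiking | rabbit | pilot | brown
  5   | gardening | cat | writer | gray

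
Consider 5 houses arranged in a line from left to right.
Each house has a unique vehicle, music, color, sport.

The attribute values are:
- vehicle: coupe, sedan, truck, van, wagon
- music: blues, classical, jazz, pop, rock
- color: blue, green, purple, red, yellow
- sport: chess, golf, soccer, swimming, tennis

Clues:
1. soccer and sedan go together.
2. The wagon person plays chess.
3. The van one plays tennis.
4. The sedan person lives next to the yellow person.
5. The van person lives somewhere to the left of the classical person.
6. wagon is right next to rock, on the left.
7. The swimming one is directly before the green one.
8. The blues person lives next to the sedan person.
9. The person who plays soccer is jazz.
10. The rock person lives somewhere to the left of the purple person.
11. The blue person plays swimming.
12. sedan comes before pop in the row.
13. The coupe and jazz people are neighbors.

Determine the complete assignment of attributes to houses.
Solution:

House | Vehicle | Music | Color | Sport
---------------------------------------
  1   | coupe | blues | blue | swimming
  2   | sedan | jazz | green | soccer
  3   | wagon | pop | yellow | chess
  4   | van | rock | red | tennis
  5   | truck | classical | purple | golf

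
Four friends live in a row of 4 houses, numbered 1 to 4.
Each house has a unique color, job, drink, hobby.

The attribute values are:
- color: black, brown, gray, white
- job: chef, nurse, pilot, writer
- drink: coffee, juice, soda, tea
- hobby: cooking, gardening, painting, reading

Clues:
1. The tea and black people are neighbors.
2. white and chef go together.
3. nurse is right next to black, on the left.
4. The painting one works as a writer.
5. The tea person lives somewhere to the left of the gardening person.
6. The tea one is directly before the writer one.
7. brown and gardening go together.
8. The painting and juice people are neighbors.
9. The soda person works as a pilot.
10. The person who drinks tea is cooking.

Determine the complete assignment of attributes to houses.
Solution:

House | Color | Job | Drink | Hobby
-----------------------------------
  1   | gray | nurse | tea | cooking
  2   | black | writer | coffee | painting
  3   | white | chef | juice | reading
  4   | brown | pilot | soda | gardening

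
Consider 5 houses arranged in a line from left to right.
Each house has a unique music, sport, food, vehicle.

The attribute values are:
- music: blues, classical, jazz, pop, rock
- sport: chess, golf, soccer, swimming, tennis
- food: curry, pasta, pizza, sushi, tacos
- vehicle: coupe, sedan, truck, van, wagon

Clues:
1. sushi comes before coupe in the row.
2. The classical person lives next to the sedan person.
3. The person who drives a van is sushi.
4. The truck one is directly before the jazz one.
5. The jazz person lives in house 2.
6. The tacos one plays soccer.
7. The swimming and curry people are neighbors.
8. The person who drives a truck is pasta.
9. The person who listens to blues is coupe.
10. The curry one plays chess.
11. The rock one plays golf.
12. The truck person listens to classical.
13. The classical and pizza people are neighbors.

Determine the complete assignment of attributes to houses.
Solution:

House | Music | Sport | Food | Vehicle
--------------------------------------
  1   | classical | tennis | pasta | truck
  2   | jazz | swimming | pizza | sedan
  3   | pop | chess | curry | wagon
  4   | rock | golf | sushi | van
  5   | blues | soccer | tacos | coupe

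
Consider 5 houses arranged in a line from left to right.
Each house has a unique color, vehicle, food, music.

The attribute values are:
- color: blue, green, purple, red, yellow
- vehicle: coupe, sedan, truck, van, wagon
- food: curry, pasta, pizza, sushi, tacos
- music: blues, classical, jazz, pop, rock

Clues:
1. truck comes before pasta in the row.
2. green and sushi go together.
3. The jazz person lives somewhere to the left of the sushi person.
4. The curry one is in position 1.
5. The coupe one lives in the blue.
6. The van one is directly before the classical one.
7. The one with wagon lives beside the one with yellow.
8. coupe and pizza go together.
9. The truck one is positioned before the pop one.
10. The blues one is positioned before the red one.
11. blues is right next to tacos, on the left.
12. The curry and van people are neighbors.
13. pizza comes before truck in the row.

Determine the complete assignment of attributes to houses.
Solution:

House | Color | Vehicle | Food | Music
--------------------------------------
  1   | purple | wagon | curry | blues
  2   | yellow | van | tacos | jazz
  3   | blue | coupe | pizza | classical
  4   | green | truck | sushi | rock
  5   | red | sedan | pasta | pop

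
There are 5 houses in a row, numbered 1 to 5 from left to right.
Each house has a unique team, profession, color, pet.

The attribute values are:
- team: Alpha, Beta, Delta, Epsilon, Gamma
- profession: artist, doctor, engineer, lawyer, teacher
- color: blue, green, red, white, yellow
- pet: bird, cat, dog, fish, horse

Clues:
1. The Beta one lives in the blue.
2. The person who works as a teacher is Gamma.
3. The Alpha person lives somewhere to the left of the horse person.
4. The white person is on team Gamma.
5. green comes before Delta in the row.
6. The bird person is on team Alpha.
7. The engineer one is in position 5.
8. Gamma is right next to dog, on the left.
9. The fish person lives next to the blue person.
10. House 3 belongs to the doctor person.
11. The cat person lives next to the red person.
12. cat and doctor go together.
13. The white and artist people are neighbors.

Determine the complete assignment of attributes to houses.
Solution:

House | Team | Profession | Color | Pet
---------------------------------------
  1   | Gamma | teacher | white | fish
  2   | Beta | artist | blue | dog
  3   | Epsilon | doctor | green | cat
  4   | Alpha | lawyer | red | bird
  5   | Delta | engineer | yellow | horse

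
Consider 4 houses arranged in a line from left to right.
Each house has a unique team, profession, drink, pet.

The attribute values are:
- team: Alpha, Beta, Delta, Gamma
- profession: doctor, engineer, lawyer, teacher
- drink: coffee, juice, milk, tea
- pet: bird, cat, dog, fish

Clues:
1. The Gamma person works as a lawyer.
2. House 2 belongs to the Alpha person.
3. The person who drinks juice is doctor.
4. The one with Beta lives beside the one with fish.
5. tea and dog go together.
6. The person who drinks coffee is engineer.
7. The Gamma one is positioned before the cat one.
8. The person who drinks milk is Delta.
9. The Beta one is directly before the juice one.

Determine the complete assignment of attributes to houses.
Solution:

House | Team | Profession | Drink | Pet
---------------------------------------
  1   | Beta | engineer | coffee | bird
  2   | Alpha | doctor | juice | fish
  3   | Gamma | lawyer | tea | dog
  4   | Delta | teacher | milk | cat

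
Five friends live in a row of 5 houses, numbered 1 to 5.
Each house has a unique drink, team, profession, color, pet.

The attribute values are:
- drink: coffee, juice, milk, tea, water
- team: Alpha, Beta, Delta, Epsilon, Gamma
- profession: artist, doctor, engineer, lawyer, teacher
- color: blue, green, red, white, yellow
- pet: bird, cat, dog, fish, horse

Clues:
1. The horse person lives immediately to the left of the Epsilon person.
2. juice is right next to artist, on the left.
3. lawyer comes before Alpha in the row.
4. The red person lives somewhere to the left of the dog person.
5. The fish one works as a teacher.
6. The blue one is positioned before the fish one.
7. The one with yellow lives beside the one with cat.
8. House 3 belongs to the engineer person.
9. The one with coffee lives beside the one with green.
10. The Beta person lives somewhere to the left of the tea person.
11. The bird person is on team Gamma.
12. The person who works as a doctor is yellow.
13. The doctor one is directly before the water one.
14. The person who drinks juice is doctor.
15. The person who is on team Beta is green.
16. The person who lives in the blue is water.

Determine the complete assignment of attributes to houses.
Solution:

House | Drink | Team | Profession | Color | Pet
-----------------------------------------------
  1   | juice | Delta | doctor | yellow | horse
  2   | water | Epsilon | artist | blue | cat
  3   | coffee | Gamma | engineer | red | bird
  4   | milk | Beta | lawyer | green | dog
  5   | tea | Alpha | teacher | white | fish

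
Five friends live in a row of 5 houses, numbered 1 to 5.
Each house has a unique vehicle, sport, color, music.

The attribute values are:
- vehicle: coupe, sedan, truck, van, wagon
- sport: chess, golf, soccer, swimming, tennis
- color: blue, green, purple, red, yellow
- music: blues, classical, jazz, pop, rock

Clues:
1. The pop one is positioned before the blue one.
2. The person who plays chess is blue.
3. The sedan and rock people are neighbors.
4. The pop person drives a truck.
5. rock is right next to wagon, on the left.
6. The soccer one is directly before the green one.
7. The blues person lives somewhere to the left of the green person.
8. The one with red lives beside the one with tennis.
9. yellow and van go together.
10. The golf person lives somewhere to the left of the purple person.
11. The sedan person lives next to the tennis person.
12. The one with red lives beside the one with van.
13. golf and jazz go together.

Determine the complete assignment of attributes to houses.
Solution:

House | Vehicle | Sport | Color | Music
---------------------------------------
  1   | sedan | golf | red | jazz
  2   | van | tennis | yellow | rock
  3   | wagon | soccer | purple | blues
  4   | truck | swimming | green | pop
  5   | coupe | chess | blue | classical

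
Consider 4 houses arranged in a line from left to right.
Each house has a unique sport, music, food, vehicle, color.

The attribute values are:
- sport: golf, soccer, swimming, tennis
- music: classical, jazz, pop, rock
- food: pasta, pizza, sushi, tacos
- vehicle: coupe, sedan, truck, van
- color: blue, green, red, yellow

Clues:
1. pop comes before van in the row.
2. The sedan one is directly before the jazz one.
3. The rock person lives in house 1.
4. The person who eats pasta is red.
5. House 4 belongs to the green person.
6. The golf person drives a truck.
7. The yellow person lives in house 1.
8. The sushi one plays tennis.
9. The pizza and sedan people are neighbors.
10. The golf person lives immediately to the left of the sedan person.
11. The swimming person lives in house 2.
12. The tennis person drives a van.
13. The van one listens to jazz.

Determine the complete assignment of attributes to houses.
Solution:

House | Sport | Music | Food | Vehicle | Color
----------------------------------------------
  1   | golf | rock | pizza | truck | yellow
  2   | swimming | pop | pasta | sedan | red
  3   | tennis | jazz | sushi | van | blue
  4   | soccer | classical | tacos | coupe | green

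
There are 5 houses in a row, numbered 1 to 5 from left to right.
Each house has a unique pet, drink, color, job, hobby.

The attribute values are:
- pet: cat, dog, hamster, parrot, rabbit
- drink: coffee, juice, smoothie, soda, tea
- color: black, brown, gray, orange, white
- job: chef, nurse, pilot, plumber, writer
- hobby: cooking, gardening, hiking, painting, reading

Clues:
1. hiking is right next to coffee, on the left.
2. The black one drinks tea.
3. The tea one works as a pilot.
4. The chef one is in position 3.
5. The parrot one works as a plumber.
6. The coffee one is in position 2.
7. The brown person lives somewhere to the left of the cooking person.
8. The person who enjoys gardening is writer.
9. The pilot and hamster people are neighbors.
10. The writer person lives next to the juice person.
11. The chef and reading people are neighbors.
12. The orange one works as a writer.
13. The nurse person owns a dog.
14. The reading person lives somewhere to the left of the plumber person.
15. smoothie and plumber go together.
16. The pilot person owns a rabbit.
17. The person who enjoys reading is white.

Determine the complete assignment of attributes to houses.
Solution:

House | Pet | Drink | Color | Job | Hobby
-----------------------------------------
  1   | rabbit | tea | black | pilot | hiking
  2   | hamster | coffee | orange | writer | gardening
  3   | cat | juice | brown | chef | painting
  4   | dog | soda | white | nurse | reading
  5   | parrot | smoothie | gray | plumber | cooking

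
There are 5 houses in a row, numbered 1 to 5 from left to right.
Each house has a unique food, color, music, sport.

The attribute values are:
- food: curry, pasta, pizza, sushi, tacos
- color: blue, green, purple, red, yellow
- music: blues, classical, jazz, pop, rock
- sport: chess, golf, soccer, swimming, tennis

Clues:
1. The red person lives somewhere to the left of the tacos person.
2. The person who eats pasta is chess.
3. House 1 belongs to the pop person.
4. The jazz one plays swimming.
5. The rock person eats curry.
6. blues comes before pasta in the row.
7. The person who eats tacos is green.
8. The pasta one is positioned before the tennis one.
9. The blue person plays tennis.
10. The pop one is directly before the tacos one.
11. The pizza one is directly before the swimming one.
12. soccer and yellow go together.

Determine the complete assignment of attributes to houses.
Solution:

House | Food | Color | Music | Sport
------------------------------------
  1   | pizza | red | pop | golf
  2   | tacos | green | jazz | swimming
  3   | sushi | yellow | blues | soccer
  4   | pasta | purple | classical | chess
  5   | curry | blue | rock | tennis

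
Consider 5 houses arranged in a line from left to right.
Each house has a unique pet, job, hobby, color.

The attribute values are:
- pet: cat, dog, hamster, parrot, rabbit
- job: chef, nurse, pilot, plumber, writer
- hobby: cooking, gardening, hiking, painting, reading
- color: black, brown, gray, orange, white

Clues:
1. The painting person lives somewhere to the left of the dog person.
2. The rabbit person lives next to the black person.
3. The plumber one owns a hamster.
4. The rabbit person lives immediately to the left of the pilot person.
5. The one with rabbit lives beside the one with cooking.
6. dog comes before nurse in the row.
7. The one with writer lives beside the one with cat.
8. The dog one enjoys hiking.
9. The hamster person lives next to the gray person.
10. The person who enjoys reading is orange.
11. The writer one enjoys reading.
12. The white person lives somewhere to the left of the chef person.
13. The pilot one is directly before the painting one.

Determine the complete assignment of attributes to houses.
Solution:

House | Pet | Job | Hobby | Color
---------------------------------
  1   | rabbit | writer | reading | orange
  2   | cat | pilot | cooking | black
  3   | hamster | plumber | painting | white
  4   | dog | chef | hiking | gray
  5   | parrot | nurse | gardening | brown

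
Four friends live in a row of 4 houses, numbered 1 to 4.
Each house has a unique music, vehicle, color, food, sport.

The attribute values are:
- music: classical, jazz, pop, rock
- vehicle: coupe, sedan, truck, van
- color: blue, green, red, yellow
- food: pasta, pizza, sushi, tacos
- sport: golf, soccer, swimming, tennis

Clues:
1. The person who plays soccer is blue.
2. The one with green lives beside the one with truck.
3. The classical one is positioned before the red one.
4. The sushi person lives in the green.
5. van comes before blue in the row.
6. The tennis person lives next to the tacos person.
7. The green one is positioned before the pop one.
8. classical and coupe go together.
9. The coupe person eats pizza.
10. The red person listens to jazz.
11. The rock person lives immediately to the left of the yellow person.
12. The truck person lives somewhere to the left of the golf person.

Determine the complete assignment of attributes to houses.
Solution:

House | Music | Vehicle | Color | Food | Sport
----------------------------------------------
  1   | rock | van | green | sushi | tennis
  2   | pop | truck | yellow | tacos | swimming
  3   | classical | coupe | blue | pizza | soccer
  4   | jazz | sedan | red | pasta | golf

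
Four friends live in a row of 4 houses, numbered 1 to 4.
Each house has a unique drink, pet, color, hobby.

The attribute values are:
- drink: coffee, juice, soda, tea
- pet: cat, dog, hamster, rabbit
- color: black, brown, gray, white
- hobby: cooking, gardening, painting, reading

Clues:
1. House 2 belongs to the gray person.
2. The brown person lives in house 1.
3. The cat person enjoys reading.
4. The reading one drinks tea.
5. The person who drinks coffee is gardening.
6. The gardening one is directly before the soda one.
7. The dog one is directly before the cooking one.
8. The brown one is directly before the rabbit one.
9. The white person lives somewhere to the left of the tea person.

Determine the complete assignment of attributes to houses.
Solution:

House | Drink | Pet | Color | Hobby
-----------------------------------
  1   | coffee | dog | brown | gardening
  2   | soda | rabbit | gray | cooking
  3   | juice | hamster | white | painting
  4   | tea | cat | black | reading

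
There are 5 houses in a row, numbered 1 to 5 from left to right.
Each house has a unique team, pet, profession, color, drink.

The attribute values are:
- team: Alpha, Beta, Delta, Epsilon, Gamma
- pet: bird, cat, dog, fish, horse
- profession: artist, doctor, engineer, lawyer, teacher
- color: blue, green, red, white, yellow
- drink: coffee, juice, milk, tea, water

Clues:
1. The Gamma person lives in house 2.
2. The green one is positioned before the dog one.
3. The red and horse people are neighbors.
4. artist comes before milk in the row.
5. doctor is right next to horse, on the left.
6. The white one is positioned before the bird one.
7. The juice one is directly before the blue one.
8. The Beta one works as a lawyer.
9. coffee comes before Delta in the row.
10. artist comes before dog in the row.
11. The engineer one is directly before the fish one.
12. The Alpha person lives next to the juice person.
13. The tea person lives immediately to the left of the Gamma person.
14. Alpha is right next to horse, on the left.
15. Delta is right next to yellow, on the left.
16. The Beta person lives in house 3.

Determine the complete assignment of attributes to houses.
Solution:

House | Team | Pet | Profession | Color | Drink
-----------------------------------------------
  1   | Alpha | cat | doctor | red | tea
  2   | Gamma | horse | engineer | white | juice
  3   | Beta | fish | lawyer | blue | coffee
  4   | Delta | bird | artist | green | water
  5   | Epsilon | dog | teacher | yellow | milk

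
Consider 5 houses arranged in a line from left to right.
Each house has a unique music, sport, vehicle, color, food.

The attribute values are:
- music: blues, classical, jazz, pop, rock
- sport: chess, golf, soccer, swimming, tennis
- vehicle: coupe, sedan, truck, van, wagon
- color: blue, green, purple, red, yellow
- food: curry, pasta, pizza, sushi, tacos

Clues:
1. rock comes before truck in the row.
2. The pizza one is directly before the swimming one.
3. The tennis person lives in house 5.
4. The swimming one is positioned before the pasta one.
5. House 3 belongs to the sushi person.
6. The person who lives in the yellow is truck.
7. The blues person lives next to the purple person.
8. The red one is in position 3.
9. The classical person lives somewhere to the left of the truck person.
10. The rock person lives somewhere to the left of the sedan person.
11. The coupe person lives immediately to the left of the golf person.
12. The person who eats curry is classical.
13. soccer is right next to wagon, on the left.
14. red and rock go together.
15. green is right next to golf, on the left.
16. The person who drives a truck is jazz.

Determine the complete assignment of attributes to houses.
Solution:

House | Music | Sport | Vehicle | Color | Food
----------------------------------------------
  1   | blues | soccer | coupe | green | tacos
  2   | pop | golf | wagon | purple | pizza
  3   | rock | swimming | van | red | sushi
  4   | classical | chess | sedan | blue | curry
  5   | jazz | tennis | truck | yellow | pasta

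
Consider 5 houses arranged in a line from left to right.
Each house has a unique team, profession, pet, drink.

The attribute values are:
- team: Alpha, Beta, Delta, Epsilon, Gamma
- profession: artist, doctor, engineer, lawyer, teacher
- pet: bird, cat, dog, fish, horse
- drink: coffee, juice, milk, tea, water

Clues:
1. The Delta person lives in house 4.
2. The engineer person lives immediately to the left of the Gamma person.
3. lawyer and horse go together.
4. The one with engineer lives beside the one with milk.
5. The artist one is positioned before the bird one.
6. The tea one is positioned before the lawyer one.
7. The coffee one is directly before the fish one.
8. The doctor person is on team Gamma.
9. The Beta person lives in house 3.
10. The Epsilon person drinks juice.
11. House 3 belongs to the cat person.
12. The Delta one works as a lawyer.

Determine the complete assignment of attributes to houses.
Solution:

House | Team | Profession | Pet | Drink
---------------------------------------
  1   | Alpha | engineer | dog | coffee
  2   | Gamma | doctor | fish | milk
  3   | Beta | artist | cat | tea
  4   | Delta | lawyer | horse | water
  5   | Epsilon | teacher | bird | juice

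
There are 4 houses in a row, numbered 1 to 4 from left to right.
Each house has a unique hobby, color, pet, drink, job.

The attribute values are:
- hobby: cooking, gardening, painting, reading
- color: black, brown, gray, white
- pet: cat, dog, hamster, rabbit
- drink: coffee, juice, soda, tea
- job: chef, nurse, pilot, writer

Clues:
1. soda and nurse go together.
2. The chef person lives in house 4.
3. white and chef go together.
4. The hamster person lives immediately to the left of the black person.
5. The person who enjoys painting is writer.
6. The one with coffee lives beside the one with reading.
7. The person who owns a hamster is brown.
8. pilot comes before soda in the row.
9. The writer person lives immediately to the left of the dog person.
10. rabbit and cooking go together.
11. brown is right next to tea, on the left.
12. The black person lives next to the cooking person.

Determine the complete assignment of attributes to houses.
Solution:

House | Hobby | Color | Pet | Drink | Job
-----------------------------------------
  1   | painting | brown | hamster | coffee | writer
  2   | reading | black | dog | tea | pilot
  3   | cooking | gray | rabbit | soda | nurse
  4   | gardening | white | cat | juice | chef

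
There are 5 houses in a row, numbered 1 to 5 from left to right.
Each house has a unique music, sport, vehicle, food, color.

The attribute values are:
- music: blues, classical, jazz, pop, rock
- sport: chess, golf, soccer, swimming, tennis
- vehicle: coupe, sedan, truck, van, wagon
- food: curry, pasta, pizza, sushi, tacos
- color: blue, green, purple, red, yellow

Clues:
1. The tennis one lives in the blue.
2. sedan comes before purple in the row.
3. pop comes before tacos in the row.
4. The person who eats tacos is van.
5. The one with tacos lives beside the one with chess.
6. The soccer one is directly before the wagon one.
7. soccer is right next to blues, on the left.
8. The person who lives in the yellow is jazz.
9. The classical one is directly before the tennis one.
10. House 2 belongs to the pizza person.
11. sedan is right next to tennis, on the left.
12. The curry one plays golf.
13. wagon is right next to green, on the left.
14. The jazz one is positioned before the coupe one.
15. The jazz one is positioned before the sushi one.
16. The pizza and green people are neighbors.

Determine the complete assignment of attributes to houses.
Solution:

House | Music | Sport | Vehicle | Food | Color
----------------------------------------------
  1   | classical | soccer | sedan | pasta | red
  2   | blues | tennis | wagon | pizza | blue
  3   | pop | golf | truck | curry | green
  4   | jazz | swimming | van | tacos | yellow
  5   | rock | chess | coupe | sushi | purple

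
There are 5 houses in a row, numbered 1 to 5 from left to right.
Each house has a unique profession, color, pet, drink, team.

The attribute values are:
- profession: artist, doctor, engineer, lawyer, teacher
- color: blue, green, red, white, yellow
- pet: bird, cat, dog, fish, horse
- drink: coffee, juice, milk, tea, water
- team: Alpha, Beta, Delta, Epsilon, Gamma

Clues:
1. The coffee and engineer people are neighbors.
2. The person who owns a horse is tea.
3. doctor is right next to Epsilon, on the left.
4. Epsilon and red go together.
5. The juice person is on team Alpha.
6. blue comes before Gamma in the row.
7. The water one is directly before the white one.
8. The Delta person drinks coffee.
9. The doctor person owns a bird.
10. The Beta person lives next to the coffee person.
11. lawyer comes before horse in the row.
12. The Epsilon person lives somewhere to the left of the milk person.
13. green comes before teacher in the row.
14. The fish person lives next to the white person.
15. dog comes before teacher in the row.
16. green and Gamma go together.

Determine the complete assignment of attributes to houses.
Solution:

House | Profession | Color | Pet | Drink | Team
-----------------------------------------------
  1   | lawyer | blue | fish | water | Beta
  2   | doctor | white | bird | coffee | Delta
  3   | engineer | red | horse | tea | Epsilon
  4   | artist | green | dog | milk | Gamma
  5   | teacher | yellow | cat | juice | Alpha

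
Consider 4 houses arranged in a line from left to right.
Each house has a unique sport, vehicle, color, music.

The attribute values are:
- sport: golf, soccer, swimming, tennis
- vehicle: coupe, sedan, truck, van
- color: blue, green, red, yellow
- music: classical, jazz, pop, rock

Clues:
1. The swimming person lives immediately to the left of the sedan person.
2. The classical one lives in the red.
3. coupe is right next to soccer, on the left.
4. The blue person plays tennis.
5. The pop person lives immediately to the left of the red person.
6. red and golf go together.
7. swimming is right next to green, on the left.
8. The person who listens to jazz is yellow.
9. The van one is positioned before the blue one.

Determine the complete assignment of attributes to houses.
Solution:

House | Sport | Vehicle | Color | Music
---------------------------------------
  1   | swimming | coupe | yellow | jazz
  2   | soccer | sedan | green | pop
  3   | golf | van | red | classical
  4   | tennis | truck | blue | rock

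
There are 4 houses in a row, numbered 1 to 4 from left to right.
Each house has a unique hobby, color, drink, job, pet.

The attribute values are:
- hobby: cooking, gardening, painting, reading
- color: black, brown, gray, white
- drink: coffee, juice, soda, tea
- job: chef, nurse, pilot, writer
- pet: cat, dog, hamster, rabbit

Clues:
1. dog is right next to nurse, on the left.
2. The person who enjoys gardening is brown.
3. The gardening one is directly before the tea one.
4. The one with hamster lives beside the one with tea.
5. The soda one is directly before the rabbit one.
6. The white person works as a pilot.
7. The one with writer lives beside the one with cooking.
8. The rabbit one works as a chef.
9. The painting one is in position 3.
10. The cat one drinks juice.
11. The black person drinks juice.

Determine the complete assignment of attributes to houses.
Solution:

House | Hobby | Color | Drink | Job | Pet
-----------------------------------------
  1   | gardening | brown | soda | writer | hamster
  2   | cooking | gray | tea | chef | rabbit
  3   | painting | white | coffee | pilot | dog
  4   | reading | black | juice | nurse | cat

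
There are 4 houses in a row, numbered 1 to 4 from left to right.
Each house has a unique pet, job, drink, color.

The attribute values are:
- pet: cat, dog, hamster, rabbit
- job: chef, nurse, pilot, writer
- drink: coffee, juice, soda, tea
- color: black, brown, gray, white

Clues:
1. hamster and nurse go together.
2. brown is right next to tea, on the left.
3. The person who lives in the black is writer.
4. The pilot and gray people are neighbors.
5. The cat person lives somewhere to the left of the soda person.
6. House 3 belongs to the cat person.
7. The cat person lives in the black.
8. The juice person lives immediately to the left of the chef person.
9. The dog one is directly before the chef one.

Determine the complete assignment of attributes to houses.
Solution:

House | Pet | Job | Drink | Color
---------------------------------
  1   | dog | pilot | juice | brown
  2   | rabbit | chef | tea | gray
  3   | cat | writer | coffee | black
  4   | hamster | nurse | soda | white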